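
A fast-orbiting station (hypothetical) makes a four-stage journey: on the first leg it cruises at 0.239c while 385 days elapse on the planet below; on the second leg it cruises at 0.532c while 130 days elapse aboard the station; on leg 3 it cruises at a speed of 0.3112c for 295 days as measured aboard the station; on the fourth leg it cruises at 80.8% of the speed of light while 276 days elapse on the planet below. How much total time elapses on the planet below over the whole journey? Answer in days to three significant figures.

Δt = 1120 days

Leg 1: 385 days is already measured on the planet below.
Leg 2: γ = 1/√(1 − 0.532²) = 1/√0.7170 = 1.181; Δt_2 = 1.181 × 130 = 153.5 days.
Leg 3: γ = 1/√(1 − 0.3112²) = 1/√0.9032 = 1.052; Δt_3 = 1.052 × 295 = 310.4 days.
Leg 4: 276 days is already measured on the planet below.
Total: 385.0 + 153.5 + 310.4 + 276.0 days.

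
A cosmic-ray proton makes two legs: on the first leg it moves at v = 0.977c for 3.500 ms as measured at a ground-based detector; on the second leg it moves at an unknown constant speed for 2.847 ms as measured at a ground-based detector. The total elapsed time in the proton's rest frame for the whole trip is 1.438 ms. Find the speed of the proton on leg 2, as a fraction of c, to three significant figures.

Leg 1: γ = 1/√(1 − 0.977²) = 1/√0.04547 = 4.690; τ_1 = 3.500/4.690 = 0.7463 ms.
Leg 2: speed unknown; τ_2 = 2.847/γ_2.
Total proper time: 0.7463 + τ_2 = 1.438, so τ_2 = 1.438 − 0.7463 = 0.6917 ms.
γ_2 = 2.847/0.6917 = 4.116; β = √(1 − 1/γ²) = √0.9410.

β = 0.970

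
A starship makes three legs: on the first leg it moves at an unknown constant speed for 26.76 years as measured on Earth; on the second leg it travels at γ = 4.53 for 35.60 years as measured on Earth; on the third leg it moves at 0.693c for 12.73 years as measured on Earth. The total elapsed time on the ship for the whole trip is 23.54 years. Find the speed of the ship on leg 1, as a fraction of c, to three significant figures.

β = 0.970

Leg 1: speed unknown; τ_1 = 26.76/γ_1.
Leg 2: γ = 4.53; τ_2 = 35.60/4.530 = 7.859 years.
Leg 3: γ = 1/√(1 − 0.693²) = 1/√0.5198 = 1.387; τ_3 = 12.73/1.387 = 9.178 years.
Total proper time: τ_1 + 7.859 + 9.178 = 23.54, so τ_1 = 23.54 − 17.04 = 6.504 years.
γ_1 = 26.76/6.504 = 4.115; β = √(1 − 1/γ²) = √0.9409.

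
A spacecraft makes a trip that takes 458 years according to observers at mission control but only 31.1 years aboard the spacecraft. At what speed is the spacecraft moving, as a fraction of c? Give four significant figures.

v = 0.9977c

The proper time is measured aboard the spacecraft (both events occur at the spacecraft's location); Δt is measured at mission control. γ = Δt/τ = 458/31.1 = 14.73.
β = √(1 − 1/γ²) = √(1 − 0.004611) = √0.9954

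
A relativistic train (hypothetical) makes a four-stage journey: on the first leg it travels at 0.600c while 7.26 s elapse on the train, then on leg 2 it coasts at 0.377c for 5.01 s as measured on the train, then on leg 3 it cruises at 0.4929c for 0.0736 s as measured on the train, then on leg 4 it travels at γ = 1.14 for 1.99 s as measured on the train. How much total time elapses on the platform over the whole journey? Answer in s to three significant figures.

Leg 1: γ = 1/√(1 − 0.600²) = 5/4 = 1.250; Δt_1 = 1.250 × 7.26 = 9.075 s.
Leg 2: γ = 1/√(1 − 0.377²) = 1/√0.8579 = 1.080; Δt_2 = 1.080 × 5.01 = 5.409 s.
Leg 3: γ = 1/√(1 − 0.4929²) = 1/√0.7570 = 1.149; Δt_3 = 1.149 × 0.0736 = 0.08459 s.
Leg 4: γ = 1.14; Δt_4 = 1.140 × 1.99 = 2.269 s.
Total: 9.075 + 5.409 + 0.08459 + 2.269 s.

Δt = 16.8 s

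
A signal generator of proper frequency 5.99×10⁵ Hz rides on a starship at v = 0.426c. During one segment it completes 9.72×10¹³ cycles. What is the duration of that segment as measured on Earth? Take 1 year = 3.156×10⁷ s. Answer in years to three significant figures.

γ = 1/√(1 − 0.426²) = 1/√0.8185 = 1.105
Proper time for N cycles: τ = N/f = 9.72×10¹³/(5.99×10⁵) = 1.623×10⁸ s = 5.142 years.
Lab-frame duration Δt = γτ = 1.105 × 5.142 = 5.683 years.

Δt = 5.68 years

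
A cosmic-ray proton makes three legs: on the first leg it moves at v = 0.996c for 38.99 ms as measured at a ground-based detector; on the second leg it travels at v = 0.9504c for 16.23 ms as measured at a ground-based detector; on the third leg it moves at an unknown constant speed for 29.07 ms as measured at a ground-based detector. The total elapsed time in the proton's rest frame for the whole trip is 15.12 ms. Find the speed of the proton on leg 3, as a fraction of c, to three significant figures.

β = 0.974

Leg 1: γ = 1/√(1 − 0.996²) = 1/√0.007984 = 11.19; τ_1 = 38.99/11.19 = 3.484 ms.
Leg 2: γ = 1/√(1 − 0.9504²) = 1/√0.09674 = 3.215; τ_2 = 16.23/3.215 = 5.048 ms.
Leg 3: speed unknown; τ_3 = 29.07/γ_3.
Total proper time: 3.484 + 5.048 + τ_3 = 15.12, so τ_3 = 15.12 − 8.532 = 6.588 ms.
γ_3 = 29.07/6.588 = 4.413; β = √(1 − 1/γ²) = √0.9486.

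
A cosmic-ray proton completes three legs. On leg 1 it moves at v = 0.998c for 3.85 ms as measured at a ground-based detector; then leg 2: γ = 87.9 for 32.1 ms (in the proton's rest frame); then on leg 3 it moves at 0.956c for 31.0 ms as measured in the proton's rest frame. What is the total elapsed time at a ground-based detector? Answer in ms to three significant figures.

Δt = 2930 ms

Leg 1: 3.85 ms is already measured at a ground-based detector.
Leg 2: γ = 87.9; Δt_2 = 87.90 × 32.1 = 2822 ms.
Leg 3: γ = 1/√(1 − 0.956²) = 1/√0.08606 = 3.409; Δt_3 = 3.409 × 31.0 = 105.7 ms.
Total: 3.850 + 2822 + 105.7 ms.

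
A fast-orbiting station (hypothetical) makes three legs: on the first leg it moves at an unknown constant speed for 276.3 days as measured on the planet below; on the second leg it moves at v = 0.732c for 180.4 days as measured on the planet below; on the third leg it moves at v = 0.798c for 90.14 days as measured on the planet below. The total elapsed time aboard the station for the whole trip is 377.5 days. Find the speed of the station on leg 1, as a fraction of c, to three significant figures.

β = 0.689

Leg 1: speed unknown; τ_1 = 276.3/γ_1.
Leg 2: γ = 1/√(1 − 0.732²) = 1/√0.4642 = 1.468; τ_2 = 180.4/1.468 = 122.9 days.
Leg 3: γ = 1/√(1 − 0.798²) = 1/√0.3632 = 1.659; τ_3 = 90.14/1.659 = 54.32 days.
Total proper time: τ_1 + 122.9 + 54.32 = 377.5, so τ_1 = 377.5 − 177.2 = 200.3 days.
γ_1 = 276.3/200.3 = 1.380; β = √(1 − 1/γ²) = √0.4746.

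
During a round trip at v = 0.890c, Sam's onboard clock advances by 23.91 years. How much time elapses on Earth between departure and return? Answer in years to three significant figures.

Δt = 52.4 years

γ = 1/√(1 − 0.890²) = 1/√0.2079 = 2.193
Earth-frame duration is the dilated interval: Δt = γτ = 2.193 × 23.91 years.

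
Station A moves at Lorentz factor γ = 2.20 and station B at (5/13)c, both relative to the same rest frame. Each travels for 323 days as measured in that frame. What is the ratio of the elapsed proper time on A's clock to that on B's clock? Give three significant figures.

τ_A/τ_B = 0.492

A: γ = 2.20. B: γ = 1/√(1 − (5/13)²) = 13/12 ≈ 1.083.
τ_A/τ_B = γ_B/γ_A = 1.083/2.200 = 0.4924, so τ_A/τ_B = 0.4924.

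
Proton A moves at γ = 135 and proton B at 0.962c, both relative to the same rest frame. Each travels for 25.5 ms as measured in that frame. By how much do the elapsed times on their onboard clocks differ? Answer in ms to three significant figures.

A: γ = 135; τ_A = 25.5/135.0 = 0.1889 ms.
B: γ = 1/√(1 − 0.962²) = 1/√0.07456 = 3.662; τ_B = 25.5/3.662 = 6.963 ms.

|τ_A − τ_B| = 6.77 ms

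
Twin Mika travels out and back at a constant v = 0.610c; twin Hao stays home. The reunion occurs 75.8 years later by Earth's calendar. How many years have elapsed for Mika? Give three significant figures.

γ = 1/√(1 − 0.610²) = 1/√0.6279 = 1.262
Mika's clock measures proper time along the trip: τ = Δt/γ = 75.8/1.262 years.

τ = 60.1 years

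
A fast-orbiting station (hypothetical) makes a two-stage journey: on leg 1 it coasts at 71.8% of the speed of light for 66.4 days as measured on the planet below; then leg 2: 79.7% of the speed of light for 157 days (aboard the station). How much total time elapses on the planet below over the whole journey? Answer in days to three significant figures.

Leg 1: 66.4 days is already measured on the planet below.
Leg 2: β = 0.797; γ = 1/√(1 − 0.797²) = 1/√0.3648 = 1.656; Δt_2 = 1.656 × 157 = 259.9 days.
Total: 66.40 + 259.9 days.

Δt = 326 days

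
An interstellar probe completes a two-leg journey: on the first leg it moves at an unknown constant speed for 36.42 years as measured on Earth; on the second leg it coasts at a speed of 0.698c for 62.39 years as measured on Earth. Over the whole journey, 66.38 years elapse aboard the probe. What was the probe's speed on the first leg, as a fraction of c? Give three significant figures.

β = 0.803

Leg 1: speed unknown; τ_1 = 36.42/γ_1.
Leg 2: γ = 1/√(1 − 0.698²) = 1/√0.5128 = 1.396; τ_2 = 62.39/1.396 = 44.68 years.
Total proper time: τ_1 + 44.68 = 66.38, so τ_1 = 66.38 − 44.68 = 21.70 years.
γ_1 = 36.42/21.70 = 1.678; β = √(1 − 1/γ²) = √0.6449.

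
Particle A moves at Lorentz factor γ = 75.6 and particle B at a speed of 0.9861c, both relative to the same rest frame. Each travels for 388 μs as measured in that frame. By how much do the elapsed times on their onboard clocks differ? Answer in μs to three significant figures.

A: γ = 75.6; τ_A = 388/75.60 = 5.132 μs.
B: γ = 1/√(1 − 0.9861²) = 1/√0.02761 = 6.019; τ_B = 388/6.019 = 64.47 μs.

|τ_A − τ_B| = 59.3 μs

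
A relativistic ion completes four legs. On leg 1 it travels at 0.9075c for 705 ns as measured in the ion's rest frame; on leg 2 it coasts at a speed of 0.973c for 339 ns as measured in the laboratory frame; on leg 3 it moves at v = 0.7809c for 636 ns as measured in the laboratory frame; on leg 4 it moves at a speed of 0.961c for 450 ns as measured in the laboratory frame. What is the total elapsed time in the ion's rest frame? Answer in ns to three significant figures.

τ = 1300 ns

Leg 1: 705 ns is already measured in the ion's rest frame.
Leg 2: γ = 1/√(1 − 0.973²) = 1/√0.05327 = 4.333; τ_2 = 339/4.333 = 78.24 ns.
Leg 3: γ = 1/√(1 − 0.7809²) = 1/√0.3902 = 1.601; τ_3 = 636/1.601 = 397.3 ns.
Leg 4: γ = 1/√(1 − 0.961²) = 1/√0.07648 = 3.616; τ_4 = 450/3.616 = 124.4 ns.
Total: 705.0 + 78.24 + 397.3 + 124.4 ns.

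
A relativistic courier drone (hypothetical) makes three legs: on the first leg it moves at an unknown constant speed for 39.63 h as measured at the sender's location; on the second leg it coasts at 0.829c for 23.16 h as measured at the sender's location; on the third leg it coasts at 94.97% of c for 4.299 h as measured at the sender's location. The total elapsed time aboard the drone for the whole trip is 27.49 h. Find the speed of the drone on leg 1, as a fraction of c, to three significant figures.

β = 0.943

Leg 1: speed unknown; τ_1 = 39.63/γ_1.
Leg 2: γ = 1/√(1 − 0.829²) = 1/√0.3128 = 1.788; τ_2 = 23.16/1.788 = 12.95 h.
Leg 3: β = 0.9497; γ = 1/√(1 − 0.9497²) = 1/√0.09807 = 3.193; τ_3 = 4.299/3.193 = 1.346 h.
Total proper time: τ_1 + 12.95 + 1.346 = 27.49, so τ_1 = 27.49 − 14.30 = 13.19 h.
γ_1 = 39.63/13.19 = 3.004; β = √(1 − 1/γ²) = √0.8892.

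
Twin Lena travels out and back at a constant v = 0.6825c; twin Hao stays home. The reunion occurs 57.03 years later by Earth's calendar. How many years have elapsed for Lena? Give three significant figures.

τ = 41.7 years

γ = 1/√(1 − 0.6825²) = 1/√0.5342 = 1.368
Lena's clock measures proper time along the trip: τ = Δt/γ = 57.03/1.368 years.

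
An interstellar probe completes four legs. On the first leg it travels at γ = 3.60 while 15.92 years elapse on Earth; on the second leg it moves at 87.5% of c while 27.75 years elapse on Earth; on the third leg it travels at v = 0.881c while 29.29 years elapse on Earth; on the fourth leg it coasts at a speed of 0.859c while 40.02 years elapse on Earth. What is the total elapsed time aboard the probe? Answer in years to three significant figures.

τ = 52.2 years

Leg 1: γ = 3.60; τ_1 = 15.92/3.600 = 4.422 years.
Leg 2: β = 0.875; γ = 1/√(1 − 0.875²) = 1/√0.2344 = 2.066; τ_2 = 27.75/2.066 = 13.43 years.
Leg 3: γ = 1/√(1 − 0.881²) = 1/√0.2238 = 2.114; τ_3 = 29.29/2.114 = 13.86 years.
Leg 4: γ = 1/√(1 − 0.859²) = 1/√0.2621 = 1.953; τ_4 = 40.02/1.953 = 20.49 years.
Total: 4.422 + 13.43 + 13.86 + 20.49 years.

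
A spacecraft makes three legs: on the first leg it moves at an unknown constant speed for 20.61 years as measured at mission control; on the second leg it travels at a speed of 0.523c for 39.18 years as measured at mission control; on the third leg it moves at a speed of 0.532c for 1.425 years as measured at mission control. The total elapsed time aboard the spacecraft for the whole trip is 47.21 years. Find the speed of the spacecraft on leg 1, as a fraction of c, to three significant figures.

β = 0.791

Leg 1: speed unknown; τ_1 = 20.61/γ_1.
Leg 2: γ = 1/√(1 − 0.523²) = 1/√0.7265 = 1.173; τ_2 = 39.18/1.173 = 33.39 years.
Leg 3: γ = 1/√(1 − 0.532²) = 1/√0.7170 = 1.181; τ_3 = 1.425/1.181 = 1.207 years.
Total proper time: τ_1 + 33.39 + 1.207 = 47.21, so τ_1 = 47.21 − 34.60 = 12.61 years.
γ_1 = 20.61/12.61 = 1.635; β = √(1 − 1/γ²) = √0.6257.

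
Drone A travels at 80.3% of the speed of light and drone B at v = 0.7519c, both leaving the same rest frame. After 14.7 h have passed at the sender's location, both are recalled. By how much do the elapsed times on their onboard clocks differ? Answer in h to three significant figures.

A: β = 0.803; γ = 1/√(1 − 0.803²) = 1/√0.3552 = 1.678; τ_A = 14.7/1.678 = 8.761 h.
B: γ = 1/√(1 − 0.7519²) = 1/√0.4346 = 1.517; τ_B = 14.7/1.517 = 9.691 h.

|τ_A − τ_B| = 0.930 h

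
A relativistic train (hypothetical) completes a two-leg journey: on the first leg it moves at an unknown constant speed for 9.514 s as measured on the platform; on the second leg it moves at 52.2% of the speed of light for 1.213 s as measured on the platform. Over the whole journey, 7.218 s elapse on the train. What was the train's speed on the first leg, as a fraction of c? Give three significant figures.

Leg 1: speed unknown; τ_1 = 9.514/γ_1.
Leg 2: β = 0.522; γ = 1/√(1 − 0.522²) = 1/√0.7275 = 1.172; τ_2 = 1.213/1.172 = 1.035 s.
Total proper time: τ_1 + 1.035 = 7.218, so τ_1 = 7.218 − 1.035 = 6.183 s.
γ_1 = 9.514/6.183 = 1.539; β = √(1 − 1/γ²) = √0.5776.

β = 0.760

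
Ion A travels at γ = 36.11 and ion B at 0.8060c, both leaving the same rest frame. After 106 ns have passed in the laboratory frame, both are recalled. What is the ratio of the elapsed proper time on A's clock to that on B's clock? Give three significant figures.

τ_A/τ_B = 0.0468

A: γ = 36.11. B: γ = 1/√(1 − 0.8060²) = 1/√0.3504 = 1.689.
τ_A/τ_B = γ_B/γ_A = 1.689/36.11 = 0.04679, so τ_A/τ_B = 0.04679.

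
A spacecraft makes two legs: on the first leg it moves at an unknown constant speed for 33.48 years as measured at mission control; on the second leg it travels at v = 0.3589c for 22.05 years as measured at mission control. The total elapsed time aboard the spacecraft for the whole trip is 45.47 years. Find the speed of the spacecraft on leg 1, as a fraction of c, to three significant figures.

β = 0.669

Leg 1: speed unknown; τ_1 = 33.48/γ_1.
Leg 2: γ = 1/√(1 − 0.3589²) = 1/√0.8712 = 1.071; τ_2 = 22.05/1.071 = 20.58 years.
Total proper time: τ_1 + 20.58 = 45.47, so τ_1 = 45.47 − 20.58 = 24.89 years.
γ_1 = 33.48/24.89 = 1.345; β = √(1 − 1/γ²) = √0.4474.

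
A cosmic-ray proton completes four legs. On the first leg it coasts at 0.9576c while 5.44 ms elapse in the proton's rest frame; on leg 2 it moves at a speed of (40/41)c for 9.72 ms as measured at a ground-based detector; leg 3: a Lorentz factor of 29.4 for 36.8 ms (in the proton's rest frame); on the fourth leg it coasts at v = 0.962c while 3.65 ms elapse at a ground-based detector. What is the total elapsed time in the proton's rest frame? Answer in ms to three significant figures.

τ = 45.4 ms

Leg 1: 5.44 ms is already measured in the proton's rest frame.
Leg 2: γ = 1/√(1 − (40/41)²) = 41/9 ≈ 4.556; τ_2 = 9.72/4.556 = 2.134 ms.
Leg 3: 36.8 ms is already measured in the proton's rest frame.
Leg 4: γ = 1/√(1 − 0.962²) = 1/√0.07456 = 3.662; τ_4 = 3.65/3.662 = 0.9966 ms.
Total: 5.440 + 2.134 + 36.80 + 0.9966 ms.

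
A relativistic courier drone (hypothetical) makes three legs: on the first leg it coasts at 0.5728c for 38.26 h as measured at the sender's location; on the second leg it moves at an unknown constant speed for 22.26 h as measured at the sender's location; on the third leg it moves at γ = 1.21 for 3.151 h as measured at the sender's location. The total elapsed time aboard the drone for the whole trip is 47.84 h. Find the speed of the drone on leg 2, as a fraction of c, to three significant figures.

β = 0.782

Leg 1: γ = 1/√(1 − 0.5728²) = 1/√0.6719 = 1.220; τ_1 = 38.26/1.220 = 31.36 h.
Leg 2: speed unknown; τ_2 = 22.26/γ_2.
Leg 3: γ = 1.21; τ_3 = 3.151/1.210 = 2.604 h.
Total proper time: 31.36 + τ_2 + 2.604 = 47.84, so τ_2 = 47.84 − 33.97 = 13.87 h.
γ_2 = 22.26/13.87 = 1.604; β = √(1 − 1/γ²) = √0.6115.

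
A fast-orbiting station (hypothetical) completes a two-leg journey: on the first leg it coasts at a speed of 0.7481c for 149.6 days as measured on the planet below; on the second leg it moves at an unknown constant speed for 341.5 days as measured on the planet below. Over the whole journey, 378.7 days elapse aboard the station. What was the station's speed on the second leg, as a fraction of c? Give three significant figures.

Leg 1: γ = 1/√(1 − 0.7481²) = 1/√0.4403 = 1.507; τ_1 = 149.6/1.507 = 99.27 days.
Leg 2: speed unknown; τ_2 = 341.5/γ_2.
Total proper time: 99.27 + τ_2 = 378.7, so τ_2 = 378.7 − 99.27 = 279.4 days.
γ_2 = 341.5/279.4 = 1.222; β = √(1 − 1/γ²) = √0.3305.

β = 0.575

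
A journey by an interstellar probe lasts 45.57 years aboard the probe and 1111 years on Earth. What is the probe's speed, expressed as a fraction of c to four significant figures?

The proper time is measured aboard the probe (both events occur at the probe's location); Δt is measured on Earth. γ = Δt/τ = 1111/45.57 = 24.38.
β = √(1 − 1/γ²) = √(1 − 0.001682) = √0.9983

v = 0.9992c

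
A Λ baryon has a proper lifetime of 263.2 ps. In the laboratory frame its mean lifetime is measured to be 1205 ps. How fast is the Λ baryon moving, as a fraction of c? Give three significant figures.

β = 0.976

γ = Δt/τ₀ = 1205/263.2 = 4.578
β = √(1 − 1/γ²) = √(1 − 0.04771) = √0.9523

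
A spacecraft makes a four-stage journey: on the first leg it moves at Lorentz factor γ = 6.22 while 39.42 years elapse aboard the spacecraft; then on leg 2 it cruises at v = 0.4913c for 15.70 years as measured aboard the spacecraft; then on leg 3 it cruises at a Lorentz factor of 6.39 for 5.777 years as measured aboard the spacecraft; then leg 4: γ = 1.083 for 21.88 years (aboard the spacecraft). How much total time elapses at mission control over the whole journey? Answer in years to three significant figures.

Δt = 324 years

Leg 1: γ = 6.22; Δt_1 = 6.220 × 39.42 = 245.2 years.
Leg 2: γ = 1/√(1 − 0.4913²) = 1/√0.7586 = 1.148; Δt_2 = 1.148 × 15.70 = 18.03 years.
Leg 3: γ = 6.39; Δt_3 = 6.390 × 5.777 = 36.92 years.
Leg 4: γ = 1.083; Δt_4 = 1.083 × 21.88 = 23.70 years.
Total: 245.2 + 18.03 + 36.92 + 23.70 years.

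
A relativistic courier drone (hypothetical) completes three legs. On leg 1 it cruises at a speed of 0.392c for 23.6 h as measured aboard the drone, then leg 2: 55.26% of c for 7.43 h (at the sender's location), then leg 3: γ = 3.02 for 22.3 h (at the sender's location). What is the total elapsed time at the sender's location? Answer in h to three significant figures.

Δt = 55.4 h

Leg 1: γ = 1/√(1 − 0.392²) = 1/√0.8463 = 1.087; Δt_1 = 1.087 × 23.6 = 25.65 h.
Leg 2: 7.43 h is already measured at the sender's location.
Leg 3: 22.3 h is already measured at the sender's location.
Total: 25.65 + 7.430 + 22.30 h.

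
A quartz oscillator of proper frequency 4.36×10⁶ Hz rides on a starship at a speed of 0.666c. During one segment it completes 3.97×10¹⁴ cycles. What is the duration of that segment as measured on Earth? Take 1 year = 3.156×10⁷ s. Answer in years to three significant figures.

γ = 1/√(1 − 0.666²) = 1/√0.5564 = 1.341
Proper time for N cycles: τ = N/f = 3.97×10¹⁴/(4.36×10⁶) = 9.106×10⁷ s = 2.885 years.
Lab-frame duration Δt = γτ = 1.341 × 2.885 = 3.868 years.

Δt = 3.87 years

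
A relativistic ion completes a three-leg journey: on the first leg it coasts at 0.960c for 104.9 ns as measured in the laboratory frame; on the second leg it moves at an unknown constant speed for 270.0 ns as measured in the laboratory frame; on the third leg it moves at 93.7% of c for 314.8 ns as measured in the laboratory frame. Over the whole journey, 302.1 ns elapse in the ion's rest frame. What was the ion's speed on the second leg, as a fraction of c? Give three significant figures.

β = 0.798

Leg 1: γ = 1/√(1 − 0.960²) = 25/7 ≈ 3.571; τ_1 = 104.9/3.571 = 29.37 ns.
Leg 2: speed unknown; τ_2 = 270.0/γ_2.
Leg 3: β = 0.937; γ = 1/√(1 − 0.937²) = 1/√0.1220 = 2.863; τ_3 = 314.8/2.863 = 110.0 ns.
Total proper time: 29.37 + τ_2 + 110.0 = 302.1, so τ_2 = 302.1 − 139.3 = 162.8 ns.
γ_2 = 270.0/162.8 = 1.659; β = √(1 − 1/γ²) = √0.6366.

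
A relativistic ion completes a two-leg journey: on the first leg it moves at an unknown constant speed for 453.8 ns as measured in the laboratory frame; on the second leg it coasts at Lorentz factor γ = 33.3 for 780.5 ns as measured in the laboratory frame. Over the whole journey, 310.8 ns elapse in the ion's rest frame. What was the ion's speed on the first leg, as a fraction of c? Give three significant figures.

β = 0.774

Leg 1: speed unknown; τ_1 = 453.8/γ_1.
Leg 2: γ = 33.3; τ_2 = 780.5/33.30 = 23.44 ns.
Total proper time: τ_1 + 23.44 = 310.8, so τ_1 = 310.8 − 23.44 = 287.4 ns.
γ_1 = 453.8/287.4 = 1.579; β = √(1 − 1/γ²) = √0.5990.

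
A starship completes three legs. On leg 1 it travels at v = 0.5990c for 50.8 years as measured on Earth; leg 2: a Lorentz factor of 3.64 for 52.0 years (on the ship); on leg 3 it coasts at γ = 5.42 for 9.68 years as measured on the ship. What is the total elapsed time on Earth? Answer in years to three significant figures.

Δt = 293 years

Leg 1: 50.8 years is already measured on Earth.
Leg 2: γ = 3.64; Δt_2 = 3.640 × 52.0 = 189.3 years.
Leg 3: γ = 5.42; Δt_3 = 5.420 × 9.68 = 52.47 years.
Total: 50.80 + 189.3 + 52.47 years.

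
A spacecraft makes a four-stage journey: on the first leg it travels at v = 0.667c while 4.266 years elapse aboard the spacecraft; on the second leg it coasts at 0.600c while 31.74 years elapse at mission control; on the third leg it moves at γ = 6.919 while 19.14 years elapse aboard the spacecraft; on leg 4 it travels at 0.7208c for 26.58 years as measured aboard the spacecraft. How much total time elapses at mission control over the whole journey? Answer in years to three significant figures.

Leg 1: γ = 1/√(1 − 0.667²) = 1/√0.5551 = 1.342; Δt_1 = 1.342 × 4.266 = 5.726 years.
Leg 2: 31.74 years is already measured at mission control.
Leg 3: γ = 6.919; Δt_3 = 6.919 × 19.14 = 132.4 years.
Leg 4: γ = 1/√(1 − 0.7208²) = 1/√0.4804 = 1.443; Δt_4 = 1.443 × 26.58 = 38.35 years.
Total: 5.726 + 31.74 + 132.4 + 38.35 years.

Δt = 208 years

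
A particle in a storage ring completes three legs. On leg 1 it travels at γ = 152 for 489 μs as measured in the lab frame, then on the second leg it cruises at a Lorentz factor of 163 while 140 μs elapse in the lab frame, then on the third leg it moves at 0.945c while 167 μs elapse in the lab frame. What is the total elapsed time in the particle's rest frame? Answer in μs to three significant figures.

Leg 1: γ = 152; τ_1 = 489/152.0 = 3.217 μs.
Leg 2: γ = 163; τ_2 = 140/163.0 = 0.8589 μs.
Leg 3: γ = 1/√(1 − 0.945²) = 1/√0.1070 = 3.057; τ_3 = 167/3.057 = 54.62 μs.
Total: 3.217 + 0.8589 + 54.62 μs.

τ = 58.7 μs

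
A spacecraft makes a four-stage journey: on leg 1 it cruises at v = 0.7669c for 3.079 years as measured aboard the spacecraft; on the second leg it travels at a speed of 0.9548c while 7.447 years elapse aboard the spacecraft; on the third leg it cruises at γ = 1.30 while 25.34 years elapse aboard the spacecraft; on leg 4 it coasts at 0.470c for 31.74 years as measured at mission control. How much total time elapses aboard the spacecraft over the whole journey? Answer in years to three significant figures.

Leg 1: 3.079 years is already measured aboard the spacecraft.
Leg 2: 7.447 years is already measured aboard the spacecraft.
Leg 3: 25.34 years is already measured aboard the spacecraft.
Leg 4: γ = 1/√(1 − 0.470²) = 1/√0.7791 = 1.133; τ_4 = 31.74/1.133 = 28.02 years.
Total: 3.079 + 7.447 + 25.34 + 28.02 years.

τ = 63.9 years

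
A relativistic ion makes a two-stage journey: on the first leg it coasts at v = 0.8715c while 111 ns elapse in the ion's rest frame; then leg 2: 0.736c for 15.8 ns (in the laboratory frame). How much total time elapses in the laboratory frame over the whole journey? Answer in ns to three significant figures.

Δt = 242 ns

Leg 1: γ = 1/√(1 − 0.8715²) = 1/√0.2405 = 2.039; Δt_1 = 2.039 × 111 = 226.3 ns.
Leg 2: 15.8 ns is already measured in the laboratory frame.
Total: 226.3 + 15.80 ns.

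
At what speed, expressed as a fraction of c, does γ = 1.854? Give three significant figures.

β = 0.842

β = √(1 − 1/γ²) = √(1 − 1/1.854²) = √(1 − 0.2909) = √0.7091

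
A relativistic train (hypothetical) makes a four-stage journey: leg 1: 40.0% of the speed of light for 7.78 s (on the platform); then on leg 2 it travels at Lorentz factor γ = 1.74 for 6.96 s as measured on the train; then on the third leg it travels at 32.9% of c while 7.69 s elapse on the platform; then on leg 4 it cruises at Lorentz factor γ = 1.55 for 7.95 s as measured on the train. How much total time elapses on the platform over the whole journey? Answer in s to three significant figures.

Leg 1: 7.78 s is already measured on the platform.
Leg 2: γ = 1.74; Δt_2 = 1.740 × 6.96 = 12.11 s.
Leg 3: 7.69 s is already measured on the platform.
Leg 4: γ = 1.55; Δt_4 = 1.550 × 7.95 = 12.32 s.
Total: 7.780 + 12.11 + 7.690 + 12.32 s.

Δt = 39.9 s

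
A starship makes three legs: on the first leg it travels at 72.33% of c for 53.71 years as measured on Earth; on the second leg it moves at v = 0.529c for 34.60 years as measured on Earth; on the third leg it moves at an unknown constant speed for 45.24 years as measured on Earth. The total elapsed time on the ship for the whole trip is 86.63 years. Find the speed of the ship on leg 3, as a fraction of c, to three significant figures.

β = 0.895

Leg 1: β = 0.7233; γ = 1/√(1 − 0.7233²) = 1/√0.4768 = 1.448; τ_1 = 53.71/1.448 = 37.09 years.
Leg 2: γ = 1/√(1 − 0.529²) = 1/√0.7202 = 1.178; τ_2 = 34.60/1.178 = 29.36 years.
Leg 3: speed unknown; τ_3 = 45.24/γ_3.
Total proper time: 37.09 + 29.36 + τ_3 = 86.63, so τ_3 = 86.63 − 66.45 = 20.18 years.
γ_3 = 45.24/20.18 = 2.242; β = √(1 − 1/γ²) = √0.8010.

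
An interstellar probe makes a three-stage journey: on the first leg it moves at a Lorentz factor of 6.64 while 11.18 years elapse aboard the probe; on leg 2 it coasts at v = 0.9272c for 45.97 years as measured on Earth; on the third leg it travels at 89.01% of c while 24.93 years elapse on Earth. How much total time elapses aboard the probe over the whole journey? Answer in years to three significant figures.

τ = 39.8 years

Leg 1: 11.18 years is already measured aboard the probe.
Leg 2: γ = 1/√(1 − 0.9272²) = 1/√0.1403 = 2.670; τ_2 = 45.97/2.670 = 17.22 years.
Leg 3: β = 0.8901; γ = 1/√(1 − 0.8901²) = 1/√0.2077 = 2.194; τ_3 = 24.93/2.194 = 11.36 years.
Total: 11.18 + 17.22 + 11.36 years.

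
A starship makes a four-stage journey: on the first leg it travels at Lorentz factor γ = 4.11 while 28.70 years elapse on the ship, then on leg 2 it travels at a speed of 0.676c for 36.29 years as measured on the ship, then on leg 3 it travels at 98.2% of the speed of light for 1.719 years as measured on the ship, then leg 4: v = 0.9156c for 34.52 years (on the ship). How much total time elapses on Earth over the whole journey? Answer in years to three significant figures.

Leg 1: γ = 4.11; Δt_1 = 4.110 × 28.70 = 118.0 years.
Leg 2: γ = 1/√(1 − 0.676²) = 1/√0.5430 = 1.357; Δt_2 = 1.357 × 36.29 = 49.25 years.
Leg 3: β = 0.982; γ = 1/√(1 − 0.982²) = 1/√0.03568 = 5.294; Δt_3 = 5.294 × 1.719 = 9.101 years.
Leg 4: γ = 1/√(1 − 0.9156²) = 1/√0.1617 = 2.487; Δt_4 = 2.487 × 34.52 = 85.85 years.
Total: 118.0 + 49.25 + 9.101 + 85.85 years.

Δt = 262 years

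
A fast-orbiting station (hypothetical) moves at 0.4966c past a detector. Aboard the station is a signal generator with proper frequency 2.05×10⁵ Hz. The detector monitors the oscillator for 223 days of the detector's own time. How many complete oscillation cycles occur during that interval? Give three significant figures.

N = 3.43×10¹²

γ = 1/√(1 − 0.4966²) = 1/√0.7534 = 1.152
During 223 days of lab time, the oscillator's proper time advances by τ = Δt/γ = 223/1.152 = 193.6 days = 1.672×10⁷ s.
N = f × τ = 2.05×10⁵ × 1.672×10⁷ = 3.428×10¹².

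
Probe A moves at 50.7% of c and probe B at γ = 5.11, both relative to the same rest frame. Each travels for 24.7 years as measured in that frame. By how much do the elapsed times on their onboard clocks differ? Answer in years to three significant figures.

A: β = 0.507; γ = 1/√(1 − 0.507²) = 1/√0.7430 = 1.160; τ_A = 24.7/1.160 = 21.29 years.
B: γ = 5.11; τ_B = 24.7/5.110 = 4.834 years.

|τ_A − τ_B| = 16.5 years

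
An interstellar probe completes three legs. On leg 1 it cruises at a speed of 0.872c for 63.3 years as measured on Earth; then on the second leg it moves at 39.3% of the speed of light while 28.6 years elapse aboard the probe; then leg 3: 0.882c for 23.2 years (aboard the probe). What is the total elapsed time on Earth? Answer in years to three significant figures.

Δt = 144 years

Leg 1: 63.3 years is already measured on Earth.
Leg 2: β = 0.393; γ = 1/√(1 − 0.393²) = 1/√0.8456 = 1.088; Δt_2 = 1.088 × 28.6 = 31.10 years.
Leg 3: γ = 1/√(1 − 0.882²) = 1/√0.2221 = 2.122; Δt_3 = 2.122 × 23.2 = 49.23 years.
Total: 63.30 + 31.10 + 49.23 years.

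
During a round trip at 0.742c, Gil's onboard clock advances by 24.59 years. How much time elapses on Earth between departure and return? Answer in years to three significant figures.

γ = 1/√(1 − 0.742²) = 1/√0.4494 = 1.492
Earth-frame duration is the dilated interval: Δt = γτ = 1.492 × 24.59 years.

Δt = 36.7 years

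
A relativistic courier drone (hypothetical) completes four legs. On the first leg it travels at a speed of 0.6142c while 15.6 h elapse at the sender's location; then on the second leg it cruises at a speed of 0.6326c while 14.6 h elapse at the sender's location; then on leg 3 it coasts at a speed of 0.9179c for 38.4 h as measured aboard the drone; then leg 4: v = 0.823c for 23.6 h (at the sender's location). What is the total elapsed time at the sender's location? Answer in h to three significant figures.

Δt = 151 h

Leg 1: 15.6 h is already measured at the sender's location.
Leg 2: 14.6 h is already measured at the sender's location.
Leg 3: γ = 1/√(1 − 0.9179²) = 1/√0.1575 = 2.520; Δt_3 = 2.520 × 38.4 = 96.77 h.
Leg 4: 23.6 h is already measured at the sender's location.
Total: 15.60 + 14.60 + 96.77 + 23.60 h.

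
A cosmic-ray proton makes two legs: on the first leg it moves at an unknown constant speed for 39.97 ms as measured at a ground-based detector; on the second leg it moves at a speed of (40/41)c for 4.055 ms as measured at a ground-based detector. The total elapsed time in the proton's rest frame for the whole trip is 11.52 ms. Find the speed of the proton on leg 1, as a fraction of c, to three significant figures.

β = 0.964

Leg 1: speed unknown; τ_1 = 39.97/γ_1.
Leg 2: γ = 1/√(1 − (40/41)²) = 41/9 ≈ 4.556; τ_2 = 4.055/4.556 = 0.8901 ms.
Total proper time: τ_1 + 0.8901 = 11.52, so τ_1 = 11.52 − 0.8901 = 10.63 ms.
γ_1 = 39.97/10.63 = 3.760; β = √(1 − 1/γ²) = √0.9293.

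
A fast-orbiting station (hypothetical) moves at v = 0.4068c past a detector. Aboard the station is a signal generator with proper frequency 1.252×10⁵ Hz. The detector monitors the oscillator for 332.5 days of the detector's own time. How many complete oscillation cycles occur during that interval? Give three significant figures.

N = 3.29×10¹²

γ = 1/√(1 − 0.4068²) = 1/√0.8345 = 1.095
During 332.5 days of lab time, the oscillator's proper time advances by τ = Δt/γ = 332.5/1.095 = 303.7 days = 2.624×10⁷ s.
N = f × τ = 1.252×10⁵ × 2.624×10⁷ = 3.286×10¹².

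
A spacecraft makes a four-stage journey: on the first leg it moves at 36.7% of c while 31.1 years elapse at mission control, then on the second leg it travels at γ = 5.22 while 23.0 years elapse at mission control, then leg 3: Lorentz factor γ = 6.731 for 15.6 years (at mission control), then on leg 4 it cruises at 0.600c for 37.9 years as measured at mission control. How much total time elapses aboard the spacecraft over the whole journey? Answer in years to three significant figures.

τ = 66.0 years

Leg 1: β = 0.367; γ = 1/√(1 − 0.367²) = 1/√0.8653 = 1.075; τ_1 = 31.1/1.075 = 28.93 years.
Leg 2: γ = 5.22; τ_2 = 23.0/5.220 = 4.406 years.
Leg 3: γ = 6.731; τ_3 = 15.6/6.731 = 2.318 years.
Leg 4: γ = 1/√(1 − 0.600²) = 5/4 = 1.250; τ_4 = 37.9/1.250 = 30.32 years.
Total: 28.93 + 4.406 + 2.318 + 30.32 years.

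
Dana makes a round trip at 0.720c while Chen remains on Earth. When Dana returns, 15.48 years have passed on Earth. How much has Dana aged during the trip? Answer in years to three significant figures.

γ = 1/√(1 − 0.720²) = 1/√0.4816 = 1.441
Dana's clock measures proper time along the trip: τ = Δt/γ = 15.48/1.441 years.

τ = 10.7 years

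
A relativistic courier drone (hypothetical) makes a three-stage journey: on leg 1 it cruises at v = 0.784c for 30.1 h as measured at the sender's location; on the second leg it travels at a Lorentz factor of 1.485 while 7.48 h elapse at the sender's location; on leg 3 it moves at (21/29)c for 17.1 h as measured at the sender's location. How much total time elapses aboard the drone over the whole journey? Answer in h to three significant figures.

τ = 35.5 h

Leg 1: γ = 1/√(1 − 0.784²) = 1/√0.3853 = 1.611; τ_1 = 30.1/1.611 = 18.68 h.
Leg 2: γ = 1.485; τ_2 = 7.48/1.485 = 5.037 h.
Leg 3: γ = 1/√(1 − (21/29)²) = 29/20 = 1.450; τ_3 = 17.1/1.450 = 11.79 h.
Total: 18.68 + 5.037 + 11.79 h.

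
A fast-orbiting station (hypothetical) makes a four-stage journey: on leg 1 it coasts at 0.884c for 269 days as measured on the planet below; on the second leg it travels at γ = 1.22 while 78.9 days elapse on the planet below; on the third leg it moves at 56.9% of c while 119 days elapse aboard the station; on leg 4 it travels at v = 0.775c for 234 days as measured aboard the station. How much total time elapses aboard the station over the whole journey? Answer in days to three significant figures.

τ = 543 days

Leg 1: γ = 1/√(1 − 0.884²) = 1/√0.2185 = 2.139; τ_1 = 269/2.139 = 125.8 days.
Leg 2: γ = 1.22; τ_2 = 78.9/1.220 = 64.67 days.
Leg 3: 119 days is already measured aboard the station.
Leg 4: 234 days is already measured aboard the station.
Total: 125.8 + 64.67 + 119.0 + 234.0 days.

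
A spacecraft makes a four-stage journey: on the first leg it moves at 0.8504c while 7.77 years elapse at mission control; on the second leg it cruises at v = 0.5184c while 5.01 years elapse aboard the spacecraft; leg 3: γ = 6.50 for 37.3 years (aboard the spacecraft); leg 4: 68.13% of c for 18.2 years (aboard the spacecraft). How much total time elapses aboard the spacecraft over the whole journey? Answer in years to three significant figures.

τ = 64.6 years

Leg 1: γ = 1/√(1 − 0.8504²) = 1/√0.2768 = 1.901; τ_1 = 7.77/1.901 = 4.088 years.
Leg 2: 5.01 years is already measured aboard the spacecraft.
Leg 3: 37.3 years is already measured aboard the spacecraft.
Leg 4: 18.2 years is already measured aboard the spacecraft.
Total: 4.088 + 5.010 + 37.30 + 18.20 years.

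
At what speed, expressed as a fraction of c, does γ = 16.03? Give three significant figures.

β = 0.998

β = √(1 − 1/γ²) = √(1 − 1/16.03²) = √(1 − 0.003892) = √0.9961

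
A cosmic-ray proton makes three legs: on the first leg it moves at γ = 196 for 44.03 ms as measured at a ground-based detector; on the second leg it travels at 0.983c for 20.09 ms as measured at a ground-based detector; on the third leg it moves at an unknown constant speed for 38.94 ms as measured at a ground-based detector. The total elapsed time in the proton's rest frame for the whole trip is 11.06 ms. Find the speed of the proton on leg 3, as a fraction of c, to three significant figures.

β = 0.983

Leg 1: γ = 196; τ_1 = 44.03/196.0 = 0.2246 ms.
Leg 2: γ = 1/√(1 − 0.983²) = 1/√0.03371 = 5.446; τ_2 = 20.09/5.446 = 3.689 ms.
Leg 3: speed unknown; τ_3 = 38.94/γ_3.
Total proper time: 0.2246 + 3.689 + τ_3 = 11.06, so τ_3 = 11.06 − 3.913 = 7.147 ms.
γ_3 = 38.94/7.147 = 5.449; β = √(1 − 1/γ²) = √0.9663.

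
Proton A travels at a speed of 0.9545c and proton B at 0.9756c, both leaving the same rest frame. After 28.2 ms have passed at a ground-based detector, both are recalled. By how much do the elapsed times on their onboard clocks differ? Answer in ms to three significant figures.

A: γ = 1/√(1 − 0.9545²) = 1/√0.08893 = 3.353; τ_A = 28.2/3.353 = 8.410 ms.
B: γ = 1/√(1 − 0.9756²) = 1/√0.04820 = 4.555; τ_B = 28.2/4.555 = 6.191 ms.

|τ_A − τ_B| = 2.22 ms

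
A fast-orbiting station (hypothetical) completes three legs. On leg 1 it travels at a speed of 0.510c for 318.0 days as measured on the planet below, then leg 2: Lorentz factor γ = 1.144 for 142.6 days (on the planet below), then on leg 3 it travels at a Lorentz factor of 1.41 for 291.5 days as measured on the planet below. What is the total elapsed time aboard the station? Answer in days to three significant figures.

τ = 605 days

Leg 1: γ = 1/√(1 − 0.510²) = 1/√0.7399 = 1.163; τ_1 = 318.0/1.163 = 273.5 days.
Leg 2: γ = 1.144; τ_2 = 142.6/1.144 = 124.7 days.
Leg 3: γ = 1.41; τ_3 = 291.5/1.410 = 206.7 days.
Total: 273.5 + 124.7 + 206.7 days.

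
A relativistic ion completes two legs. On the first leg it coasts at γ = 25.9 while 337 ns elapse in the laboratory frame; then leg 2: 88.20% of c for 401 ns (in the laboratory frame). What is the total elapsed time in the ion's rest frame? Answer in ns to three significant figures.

Leg 1: γ = 25.9; τ_1 = 337/25.90 = 13.01 ns.
Leg 2: β = 0.8820; γ = 1/√(1 − 0.8820²) = 1/√0.2221 = 2.122; τ_2 = 401/2.122 = 189.0 ns.
Total: 13.01 + 189.0 ns.

τ = 202 ns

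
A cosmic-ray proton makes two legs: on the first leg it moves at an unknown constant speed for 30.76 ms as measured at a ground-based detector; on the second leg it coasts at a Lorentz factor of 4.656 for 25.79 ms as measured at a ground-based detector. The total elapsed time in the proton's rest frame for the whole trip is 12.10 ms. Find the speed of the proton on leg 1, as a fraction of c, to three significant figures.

β = 0.977

Leg 1: speed unknown; τ_1 = 30.76/γ_1.
Leg 2: γ = 4.656; τ_2 = 25.79/4.656 = 5.539 ms.
Total proper time: τ_1 + 5.539 = 12.10, so τ_1 = 12.10 − 5.539 = 6.561 ms.
γ_1 = 30.76/6.561 = 4.688; β = √(1 − 1/γ²) = √0.9545.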